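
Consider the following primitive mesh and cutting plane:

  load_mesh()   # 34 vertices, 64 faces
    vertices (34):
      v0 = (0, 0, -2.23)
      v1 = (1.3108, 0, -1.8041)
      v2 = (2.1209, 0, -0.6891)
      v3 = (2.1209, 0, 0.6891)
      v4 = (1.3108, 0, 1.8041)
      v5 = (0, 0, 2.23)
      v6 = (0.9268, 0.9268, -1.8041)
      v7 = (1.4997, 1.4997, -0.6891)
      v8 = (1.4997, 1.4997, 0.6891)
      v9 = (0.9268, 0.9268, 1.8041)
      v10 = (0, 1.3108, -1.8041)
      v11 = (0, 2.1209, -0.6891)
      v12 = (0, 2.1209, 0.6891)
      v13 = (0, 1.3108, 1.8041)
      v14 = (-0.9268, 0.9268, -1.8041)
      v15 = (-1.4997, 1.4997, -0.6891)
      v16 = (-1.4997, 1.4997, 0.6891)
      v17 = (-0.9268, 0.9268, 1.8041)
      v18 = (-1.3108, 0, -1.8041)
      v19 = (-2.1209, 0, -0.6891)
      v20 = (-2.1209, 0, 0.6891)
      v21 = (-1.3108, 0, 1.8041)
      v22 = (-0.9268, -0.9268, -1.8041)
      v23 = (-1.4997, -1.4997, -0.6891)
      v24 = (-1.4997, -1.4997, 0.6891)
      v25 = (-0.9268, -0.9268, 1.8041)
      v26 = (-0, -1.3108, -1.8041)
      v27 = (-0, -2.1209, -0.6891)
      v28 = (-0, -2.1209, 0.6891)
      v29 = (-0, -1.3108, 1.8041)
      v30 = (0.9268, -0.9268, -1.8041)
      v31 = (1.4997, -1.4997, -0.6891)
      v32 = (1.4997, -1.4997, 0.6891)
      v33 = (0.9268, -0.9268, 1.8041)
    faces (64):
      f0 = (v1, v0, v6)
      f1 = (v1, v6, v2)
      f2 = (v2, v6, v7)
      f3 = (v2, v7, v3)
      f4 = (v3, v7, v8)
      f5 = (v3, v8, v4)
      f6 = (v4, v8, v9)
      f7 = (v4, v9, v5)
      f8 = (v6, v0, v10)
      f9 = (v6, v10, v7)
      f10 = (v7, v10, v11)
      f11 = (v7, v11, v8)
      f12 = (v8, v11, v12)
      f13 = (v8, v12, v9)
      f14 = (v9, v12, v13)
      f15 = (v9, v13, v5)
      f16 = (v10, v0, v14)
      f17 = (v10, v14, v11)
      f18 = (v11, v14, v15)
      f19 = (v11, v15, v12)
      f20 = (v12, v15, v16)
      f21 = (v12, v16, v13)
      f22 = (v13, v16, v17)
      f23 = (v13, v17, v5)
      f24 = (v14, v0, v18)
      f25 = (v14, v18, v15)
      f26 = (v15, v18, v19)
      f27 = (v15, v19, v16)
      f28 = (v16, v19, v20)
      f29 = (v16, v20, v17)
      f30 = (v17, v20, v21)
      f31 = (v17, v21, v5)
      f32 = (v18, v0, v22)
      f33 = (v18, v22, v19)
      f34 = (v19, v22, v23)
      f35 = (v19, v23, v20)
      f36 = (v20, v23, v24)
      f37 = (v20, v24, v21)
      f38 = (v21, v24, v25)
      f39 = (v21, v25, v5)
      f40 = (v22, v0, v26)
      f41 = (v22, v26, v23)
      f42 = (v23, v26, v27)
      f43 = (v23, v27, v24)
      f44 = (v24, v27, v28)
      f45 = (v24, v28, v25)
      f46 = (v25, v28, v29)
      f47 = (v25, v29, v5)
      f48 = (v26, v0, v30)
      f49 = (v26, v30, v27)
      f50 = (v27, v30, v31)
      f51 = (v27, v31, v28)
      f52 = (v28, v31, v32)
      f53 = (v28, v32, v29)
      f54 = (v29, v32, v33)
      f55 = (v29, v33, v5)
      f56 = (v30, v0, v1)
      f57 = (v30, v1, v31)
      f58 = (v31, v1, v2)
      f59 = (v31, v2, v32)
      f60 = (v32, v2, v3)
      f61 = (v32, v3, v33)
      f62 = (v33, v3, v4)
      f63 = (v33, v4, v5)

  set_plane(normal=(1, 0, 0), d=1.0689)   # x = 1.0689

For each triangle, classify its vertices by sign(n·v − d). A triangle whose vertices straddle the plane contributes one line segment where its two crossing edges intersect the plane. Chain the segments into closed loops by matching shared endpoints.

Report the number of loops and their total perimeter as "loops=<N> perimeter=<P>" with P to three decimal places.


loops=1 perimeter=11.492

Straddling triangles (20 of 64):
  (v1,v0,v6) [+--] → (1.0689, 0, -1.8827)–(1.0689, 0.583836, -1.8041)  len=0.5891
  (v1,v6,v2) [+-+] → (1.0689, 0.583836, -1.8041)–(1.0689, 0.816509, -1.67141)  len=0.2678
  (v2,v6,v7) [+-+] → (1.0689, 0.816509, -1.67141)–(1.0689, 1.0689, -1.52754)  len=0.2905
  (v4,v8,v9) [++-] → (1.0689, 1.0689, 1.52754)–(1.0689, 0.583836, 1.8041)  len=0.5584
  (v4,v9,v5) [+--] → (1.0689, 0.583836, 1.8041)–(1.0689, 0, 1.8827)  len=0.5891
  (v6,v10,v7) [--+] → (1.0689, 1.44544, -1.00939)–(1.0689, 1.0689, -1.52754)  len=0.6405
  (v7,v10,v11) [+--] → (1.0689, 1.44544, -1.00939)–(1.0689, 1.67814, -0.6891)  len=0.3959
  (v7,v11,v8) [+-+] → (1.0689, 1.67814, -0.6891)–(1.0689, 1.67814, 0.293202)  len=0.9823
  (v8,v11,v12) [+--] → (1.0689, 1.67814, 0.293202)–(1.0689, 1.67814, 0.6891)  len=0.3959
  (v8,v12,v9) [+--] → (1.0689, 1.67814, 0.6891)–(1.0689, 1.0689, 1.52754)  len=1.0364
  (v27,v30,v31) [--+] → (1.0689, -1.0689, -1.52754)–(1.0689, -1.67814, -0.6891)  len=1.0364
  (v27,v31,v28) [-+-] → (1.0689, -1.67814, -0.6891)–(1.0689, -1.67814, -0.293202)  len=0.3959
  (v28,v31,v32) [-++] → (1.0689, -1.67814, -0.293202)–(1.0689, -1.67814, 0.6891)  len=0.9823
  (v28,v32,v29) [-+-] → (1.0689, -1.67814, 0.6891)–(1.0689, -1.44544, 1.00939)  len=0.3959
  (v29,v32,v33) [-+-] → (1.0689, -1.44544, 1.00939)–(1.0689, -1.0689, 1.52754)  len=0.6405
  (v30,v0,v1) [--+] → (1.0689, 0, -1.8827)–(1.0689, -0.583836, -1.8041)  len=0.5891
  (v30,v1,v31) [-++] → (1.0689, -0.583836, -1.8041)–(1.0689, -1.0689, -1.52754)  len=0.5584
  (v32,v3,v33) [++-] → (1.0689, -0.816509, 1.67141)–(1.0689, -1.0689, 1.52754)  len=0.2905
  (v33,v3,v4) [-++] → (1.0689, -0.816509, 1.67141)–(1.0689, -0.583836, 1.8041)  len=0.2678
  (v33,v4,v5) [-+-] → (1.0689, -0.583836, 1.8041)–(1.0689, 0, 1.8827)  len=0.5891

Chained into 1 loop(s):
  loop 1: 20 segments, perimeter = 11.4919
Total perimeter = 11.492


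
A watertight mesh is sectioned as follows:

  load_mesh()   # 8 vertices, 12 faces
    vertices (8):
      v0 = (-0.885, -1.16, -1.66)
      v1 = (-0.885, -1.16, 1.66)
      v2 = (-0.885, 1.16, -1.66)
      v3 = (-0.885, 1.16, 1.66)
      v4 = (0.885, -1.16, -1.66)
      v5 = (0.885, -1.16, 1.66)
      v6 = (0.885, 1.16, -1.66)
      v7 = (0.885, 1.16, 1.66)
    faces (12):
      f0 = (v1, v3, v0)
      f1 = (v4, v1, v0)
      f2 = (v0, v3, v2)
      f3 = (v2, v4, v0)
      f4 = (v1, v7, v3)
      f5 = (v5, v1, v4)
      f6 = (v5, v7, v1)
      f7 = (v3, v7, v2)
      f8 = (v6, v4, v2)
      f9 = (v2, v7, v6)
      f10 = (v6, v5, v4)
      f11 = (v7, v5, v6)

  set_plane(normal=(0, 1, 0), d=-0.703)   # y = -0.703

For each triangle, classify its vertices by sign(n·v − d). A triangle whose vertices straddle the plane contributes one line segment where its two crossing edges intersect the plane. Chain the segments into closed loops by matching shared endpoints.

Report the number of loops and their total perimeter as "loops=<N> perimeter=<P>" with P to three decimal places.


loops=1 perimeter=10.180

Straddling triangles (8 of 12):
  (v1,v3,v0) [-+-] → (-0.885, -0.703, 1.66)–(-0.885, -0.703, -1.00602)  len=2.6660
  (v0,v3,v2) [-++] → (-0.885, -0.703, -1.00602)–(-0.885, -0.703, -1.66)  len=0.6540
  (v2,v4,v0) [+--] → (0.536341, -0.703, -1.66)–(-0.885, -0.703, -1.66)  len=1.4213
  (v1,v7,v3) [-++] → (-0.536341, -0.703, 1.66)–(-0.885, -0.703, 1.66)  len=0.3487
  (v5,v7,v1) [-+-] → (0.885, -0.703, 1.66)–(-0.536341, -0.703, 1.66)  len=1.4213
  (v6,v4,v2) [+-+] → (0.885, -0.703, -1.66)–(0.536341, -0.703, -1.66)  len=0.3487
  (v6,v5,v4) [+--] → (0.885, -0.703, 1.00602)–(0.885, -0.703, -1.66)  len=2.6660
  (v7,v5,v6) [+-+] → (0.885, -0.703, 1.66)–(0.885, -0.703, 1.00602)  len=0.6540

Chained into 1 loop(s):
  loop 1: 8 segments, perimeter = 10.1800
Total perimeter = 10.180


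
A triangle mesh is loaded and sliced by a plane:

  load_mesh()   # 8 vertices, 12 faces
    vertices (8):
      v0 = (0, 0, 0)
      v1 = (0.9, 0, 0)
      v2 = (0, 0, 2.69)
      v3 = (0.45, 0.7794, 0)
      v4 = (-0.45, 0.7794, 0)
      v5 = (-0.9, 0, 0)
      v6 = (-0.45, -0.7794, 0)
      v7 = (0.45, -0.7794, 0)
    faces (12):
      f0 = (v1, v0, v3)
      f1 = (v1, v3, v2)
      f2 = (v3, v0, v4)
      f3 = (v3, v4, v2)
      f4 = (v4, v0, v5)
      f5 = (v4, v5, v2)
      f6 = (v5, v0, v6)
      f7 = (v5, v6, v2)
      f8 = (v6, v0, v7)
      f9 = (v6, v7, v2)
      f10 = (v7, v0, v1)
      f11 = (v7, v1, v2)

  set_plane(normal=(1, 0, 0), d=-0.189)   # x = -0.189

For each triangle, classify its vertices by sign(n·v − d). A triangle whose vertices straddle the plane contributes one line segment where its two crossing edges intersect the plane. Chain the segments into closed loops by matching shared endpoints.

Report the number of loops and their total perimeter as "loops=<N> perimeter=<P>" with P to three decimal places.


loops=1 perimeter=6.113

Straddling triangles (8 of 12):
  (v3,v0,v4) [++-] → (-0.189, 0.327348, 0)–(-0.189, 0.7794, 0)  len=0.4521
  (v3,v4,v2) [+-+] → (-0.189, 0.7794, 0)–(-0.189, 0.327348, 1.5602)  len=1.6244
  (v4,v0,v5) [-+-] → (-0.189, 0.327348, 0)–(-0.189, 0, 0)  len=0.3273
  (v4,v5,v2) [--+] → (-0.189, 0, 2.1251)–(-0.189, 0.327348, 1.5602)  len=0.6529
  (v5,v0,v6) [-+-] → (-0.189, 0, 0)–(-0.189, -0.327348, 0)  len=0.3273
  (v5,v6,v2) [--+] → (-0.189, -0.327348, 1.5602)–(-0.189, 0, 2.1251)  len=0.6529
  (v6,v0,v7) [-++] → (-0.189, -0.327348, 0)–(-0.189, -0.7794, 0)  len=0.4521
  (v6,v7,v2) [-++] → (-0.189, -0.7794, 0)–(-0.189, -0.327348, 1.5602)  len=1.6244

Chained into 1 loop(s):
  loop 1: 8 segments, perimeter = 6.1133
Total perimeter = 6.113


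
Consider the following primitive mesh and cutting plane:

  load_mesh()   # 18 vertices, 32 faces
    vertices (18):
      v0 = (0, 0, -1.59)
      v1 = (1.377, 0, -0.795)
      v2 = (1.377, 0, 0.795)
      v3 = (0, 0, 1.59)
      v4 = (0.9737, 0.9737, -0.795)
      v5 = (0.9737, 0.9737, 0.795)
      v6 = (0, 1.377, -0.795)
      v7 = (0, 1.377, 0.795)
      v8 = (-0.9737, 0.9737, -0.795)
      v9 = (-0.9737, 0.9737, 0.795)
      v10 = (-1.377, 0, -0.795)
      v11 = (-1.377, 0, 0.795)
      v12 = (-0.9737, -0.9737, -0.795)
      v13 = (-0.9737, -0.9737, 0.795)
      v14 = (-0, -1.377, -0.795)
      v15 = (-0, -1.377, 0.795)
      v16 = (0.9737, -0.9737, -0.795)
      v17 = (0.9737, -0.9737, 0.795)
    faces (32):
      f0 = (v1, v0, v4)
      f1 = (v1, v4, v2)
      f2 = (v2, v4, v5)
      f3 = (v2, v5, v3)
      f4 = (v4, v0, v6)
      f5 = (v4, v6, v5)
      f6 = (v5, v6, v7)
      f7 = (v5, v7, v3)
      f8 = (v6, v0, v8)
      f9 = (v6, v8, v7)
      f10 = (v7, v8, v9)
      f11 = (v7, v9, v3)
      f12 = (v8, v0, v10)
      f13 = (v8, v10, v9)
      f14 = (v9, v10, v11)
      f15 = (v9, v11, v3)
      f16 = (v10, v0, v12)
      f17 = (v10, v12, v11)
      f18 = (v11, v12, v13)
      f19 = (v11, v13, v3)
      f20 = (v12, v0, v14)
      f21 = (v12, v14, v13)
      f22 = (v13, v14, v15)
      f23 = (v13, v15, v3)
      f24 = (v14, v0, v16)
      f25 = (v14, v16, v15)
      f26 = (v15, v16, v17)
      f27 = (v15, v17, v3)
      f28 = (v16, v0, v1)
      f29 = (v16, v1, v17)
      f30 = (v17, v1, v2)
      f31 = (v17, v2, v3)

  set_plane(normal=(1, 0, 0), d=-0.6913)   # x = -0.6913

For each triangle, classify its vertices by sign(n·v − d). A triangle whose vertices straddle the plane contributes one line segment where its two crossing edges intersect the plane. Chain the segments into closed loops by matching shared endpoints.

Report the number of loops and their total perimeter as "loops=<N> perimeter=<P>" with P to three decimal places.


loops=1 perimeter=7.868

Straddling triangles (12 of 32):
  (v6,v0,v8) [++-] → (-0.6913, 0.6913, -1.02557)–(-0.6913, 1.09067, -0.795)  len=0.4611
  (v6,v8,v7) [+-+] → (-0.6913, 1.09067, -0.795)–(-0.6913, 1.09067, -0.333856)  len=0.4611
  (v7,v8,v9) [+--] → (-0.6913, 1.09067, -0.333856)–(-0.6913, 1.09067, 0.795)  len=1.1289
  (v7,v9,v3) [+-+] → (-0.6913, 1.09067, 0.795)–(-0.6913, 0.6913, 1.02557)  len=0.4611
  (v8,v0,v10) [-+-] → (-0.6913, 0.6913, -1.02557)–(-0.6913, 0, -1.19088)  len=0.7108
  (v9,v11,v3) [--+] → (-0.6913, 0, 1.19088)–(-0.6913, 0.6913, 1.02557)  len=0.7108
  (v10,v0,v12) [-+-] → (-0.6913, 0, -1.19088)–(-0.6913, -0.6913, -1.02557)  len=0.7108
  (v11,v13,v3) [--+] → (-0.6913, -0.6913, 1.02557)–(-0.6913, 0, 1.19088)  len=0.7108
  (v12,v0,v14) [-++] → (-0.6913, -0.6913, -1.02557)–(-0.6913, -1.09067, -0.795)  len=0.4611
  (v12,v14,v13) [-+-] → (-0.6913, -1.09067, -0.795)–(-0.6913, -1.09067, 0.333856)  len=1.1289
  (v13,v14,v15) [-++] → (-0.6913, -1.09067, 0.333856)–(-0.6913, -1.09067, 0.795)  len=0.4611
  (v13,v15,v3) [-++] → (-0.6913, -1.09067, 0.795)–(-0.6913, -0.6913, 1.02557)  len=0.4611

Chained into 1 loop(s):
  loop 1: 12 segments, perimeter = 7.8678
Total perimeter = 7.868


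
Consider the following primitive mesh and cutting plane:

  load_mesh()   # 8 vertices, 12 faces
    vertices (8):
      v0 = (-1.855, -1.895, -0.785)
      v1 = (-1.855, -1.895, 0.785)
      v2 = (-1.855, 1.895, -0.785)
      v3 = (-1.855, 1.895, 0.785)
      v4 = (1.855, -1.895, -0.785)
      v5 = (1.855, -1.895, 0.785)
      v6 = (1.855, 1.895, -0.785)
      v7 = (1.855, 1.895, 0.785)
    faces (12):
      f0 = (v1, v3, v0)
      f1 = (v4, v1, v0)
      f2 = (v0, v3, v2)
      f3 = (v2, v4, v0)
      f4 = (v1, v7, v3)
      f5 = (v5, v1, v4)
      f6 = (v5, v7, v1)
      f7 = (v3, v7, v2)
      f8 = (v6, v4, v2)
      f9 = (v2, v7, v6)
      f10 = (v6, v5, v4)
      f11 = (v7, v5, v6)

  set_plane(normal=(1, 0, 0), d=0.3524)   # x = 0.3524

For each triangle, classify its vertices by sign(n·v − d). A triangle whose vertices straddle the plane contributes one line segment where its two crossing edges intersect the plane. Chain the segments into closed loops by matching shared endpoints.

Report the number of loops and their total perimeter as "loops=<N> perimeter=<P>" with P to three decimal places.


Straddling triangles (8 of 12):
  (v4,v1,v0) [+--] → (0.3524, -1.895, -0.149129)–(0.3524, -1.895, -0.785)  len=0.6359
  (v2,v4,v0) [-+-] → (0.3524, -0.359999, -0.785)–(0.3524, -1.895, -0.785)  len=1.5350
  (v1,v7,v3) [-+-] → (0.3524, 0.359999, 0.785)–(0.3524, 1.895, 0.785)  len=1.5350
  (v5,v1,v4) [+-+] → (0.3524, -1.895, 0.785)–(0.3524, -1.895, -0.149129)  len=0.9341
  (v5,v7,v1) [++-] → (0.3524, 0.359999, 0.785)–(0.3524, -1.895, 0.785)  len=2.2550
  (v3,v7,v2) [-+-] → (0.3524, 1.895, 0.785)–(0.3524, 1.895, 0.149129)  len=0.6359
  (v6,v4,v2) [++-] → (0.3524, -0.359999, -0.785)–(0.3524, 1.895, -0.785)  len=2.2550
  (v2,v7,v6) [-++] → (0.3524, 1.895, 0.149129)–(0.3524, 1.895, -0.785)  len=0.9341

Chained into 1 loop(s):
  loop 1: 8 segments, perimeter = 10.7200
Total perimeter = 10.720

loops=1 perimeter=10.720


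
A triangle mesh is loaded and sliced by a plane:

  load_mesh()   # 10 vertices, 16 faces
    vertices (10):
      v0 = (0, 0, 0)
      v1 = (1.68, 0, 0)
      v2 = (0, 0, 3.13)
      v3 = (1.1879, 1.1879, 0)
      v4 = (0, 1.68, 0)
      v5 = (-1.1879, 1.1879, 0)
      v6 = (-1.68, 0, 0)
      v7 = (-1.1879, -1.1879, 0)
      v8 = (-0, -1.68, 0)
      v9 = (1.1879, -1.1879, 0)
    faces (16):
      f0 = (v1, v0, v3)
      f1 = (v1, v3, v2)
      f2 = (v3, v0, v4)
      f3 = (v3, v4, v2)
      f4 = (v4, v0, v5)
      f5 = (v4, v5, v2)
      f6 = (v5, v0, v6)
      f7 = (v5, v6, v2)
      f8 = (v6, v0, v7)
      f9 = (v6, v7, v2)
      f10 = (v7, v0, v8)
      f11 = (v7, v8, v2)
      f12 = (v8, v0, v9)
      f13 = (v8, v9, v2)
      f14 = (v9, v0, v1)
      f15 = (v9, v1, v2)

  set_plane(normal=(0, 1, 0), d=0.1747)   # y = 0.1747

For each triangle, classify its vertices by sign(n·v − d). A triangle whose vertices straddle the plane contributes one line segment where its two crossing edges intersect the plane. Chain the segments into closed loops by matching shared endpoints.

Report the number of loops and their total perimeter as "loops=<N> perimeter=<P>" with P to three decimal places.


loops=1 perimeter=9.716

Straddling triangles (8 of 16):
  (v1,v0,v3) [--+] → (0.1747, 0.1747, 0)–(1.60763, 0.1747, 0)  len=1.4329
  (v1,v3,v2) [-+-] → (1.60763, 0.1747, 0)–(0.1747, 0.1747, 2.66968)  len=3.0299
  (v3,v0,v4) [+-+] → (0.1747, 0.1747, 0)–(0, 0.1747, 0)  len=0.1747
  (v3,v4,v2) [++-] → (0, 0.1747, 2.80452)–(0.1747, 0.1747, 2.66968)  len=0.2207
  (v4,v0,v5) [+-+] → (0, 0.1747, 0)–(-0.1747, 0.1747, 0)  len=0.1747
  (v4,v5,v2) [++-] → (-0.1747, 0.1747, 2.66968)–(0, 0.1747, 2.80452)  len=0.2207
  (v5,v0,v6) [+--] → (-0.1747, 0.1747, 0)–(-1.60763, 0.1747, 0)  len=1.4329
  (v5,v6,v2) [+--] → (-1.60763, 0.1747, 0)–(-0.1747, 0.1747, 2.66968)  len=3.0299

Chained into 1 loop(s):
  loop 1: 8 segments, perimeter = 9.7165
Total perimeter = 9.716


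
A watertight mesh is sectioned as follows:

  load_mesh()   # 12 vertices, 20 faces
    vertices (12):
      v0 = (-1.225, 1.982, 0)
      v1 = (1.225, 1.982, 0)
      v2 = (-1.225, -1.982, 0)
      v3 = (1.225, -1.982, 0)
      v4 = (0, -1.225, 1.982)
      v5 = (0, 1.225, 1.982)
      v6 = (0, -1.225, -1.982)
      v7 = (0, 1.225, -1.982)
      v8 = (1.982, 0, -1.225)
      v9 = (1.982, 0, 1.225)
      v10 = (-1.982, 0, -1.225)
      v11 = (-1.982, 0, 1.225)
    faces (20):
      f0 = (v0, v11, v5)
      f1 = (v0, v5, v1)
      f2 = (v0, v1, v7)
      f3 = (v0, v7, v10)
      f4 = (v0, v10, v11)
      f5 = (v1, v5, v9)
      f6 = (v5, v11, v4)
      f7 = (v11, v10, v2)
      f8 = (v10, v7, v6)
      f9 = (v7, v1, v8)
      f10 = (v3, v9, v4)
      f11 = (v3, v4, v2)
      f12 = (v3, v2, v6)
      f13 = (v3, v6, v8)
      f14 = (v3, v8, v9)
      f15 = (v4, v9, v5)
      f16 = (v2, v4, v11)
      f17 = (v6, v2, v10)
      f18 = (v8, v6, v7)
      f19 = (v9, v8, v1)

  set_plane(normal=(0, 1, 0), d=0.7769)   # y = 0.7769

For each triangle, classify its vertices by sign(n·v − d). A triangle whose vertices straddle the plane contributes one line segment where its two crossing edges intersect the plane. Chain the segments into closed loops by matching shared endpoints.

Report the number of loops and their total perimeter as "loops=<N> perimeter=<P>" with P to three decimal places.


Straddling triangles (10 of 20):
  (v0,v11,v5) [+-+] → (-1.68527, 0.7769, 0.744827)–(-0.725008, 0.7769, 1.70509)  len=1.3580
  (v0,v7,v10) [++-] → (-0.725008, 0.7769, -1.70509)–(-1.68527, 0.7769, -0.744827)  len=1.3580
  (v0,v10,v11) [+--] → (-1.68527, 0.7769, -0.744827)–(-1.68527, 0.7769, 0.744827)  len=1.4897
  (v1,v5,v9) [++-] → (0.725008, 0.7769, 1.70509)–(1.68527, 0.7769, 0.744827)  len=1.3580
  (v5,v11,v4) [+--] → (-0.725008, 0.7769, 1.70509)–(0, 0.7769, 1.982)  len=0.7761
  (v10,v7,v6) [-+-] → (-0.725008, 0.7769, -1.70509)–(0, 0.7769, -1.982)  len=0.7761
  (v7,v1,v8) [++-] → (1.68527, 0.7769, -0.744827)–(0.725008, 0.7769, -1.70509)  len=1.3580
  (v4,v9,v5) [--+] → (0.725008, 0.7769, 1.70509)–(0, 0.7769, 1.982)  len=0.7761
  (v8,v6,v7) [--+] → (0, 0.7769, -1.982)–(0.725008, 0.7769, -1.70509)  len=0.7761
  (v9,v8,v1) [--+] → (1.68527, 0.7769, -0.744827)–(1.68527, 0.7769, 0.744827)  len=1.4897

Chained into 1 loop(s):
  loop 1: 10 segments, perimeter = 11.5157
Total perimeter = 11.516

loops=1 perimeter=11.516


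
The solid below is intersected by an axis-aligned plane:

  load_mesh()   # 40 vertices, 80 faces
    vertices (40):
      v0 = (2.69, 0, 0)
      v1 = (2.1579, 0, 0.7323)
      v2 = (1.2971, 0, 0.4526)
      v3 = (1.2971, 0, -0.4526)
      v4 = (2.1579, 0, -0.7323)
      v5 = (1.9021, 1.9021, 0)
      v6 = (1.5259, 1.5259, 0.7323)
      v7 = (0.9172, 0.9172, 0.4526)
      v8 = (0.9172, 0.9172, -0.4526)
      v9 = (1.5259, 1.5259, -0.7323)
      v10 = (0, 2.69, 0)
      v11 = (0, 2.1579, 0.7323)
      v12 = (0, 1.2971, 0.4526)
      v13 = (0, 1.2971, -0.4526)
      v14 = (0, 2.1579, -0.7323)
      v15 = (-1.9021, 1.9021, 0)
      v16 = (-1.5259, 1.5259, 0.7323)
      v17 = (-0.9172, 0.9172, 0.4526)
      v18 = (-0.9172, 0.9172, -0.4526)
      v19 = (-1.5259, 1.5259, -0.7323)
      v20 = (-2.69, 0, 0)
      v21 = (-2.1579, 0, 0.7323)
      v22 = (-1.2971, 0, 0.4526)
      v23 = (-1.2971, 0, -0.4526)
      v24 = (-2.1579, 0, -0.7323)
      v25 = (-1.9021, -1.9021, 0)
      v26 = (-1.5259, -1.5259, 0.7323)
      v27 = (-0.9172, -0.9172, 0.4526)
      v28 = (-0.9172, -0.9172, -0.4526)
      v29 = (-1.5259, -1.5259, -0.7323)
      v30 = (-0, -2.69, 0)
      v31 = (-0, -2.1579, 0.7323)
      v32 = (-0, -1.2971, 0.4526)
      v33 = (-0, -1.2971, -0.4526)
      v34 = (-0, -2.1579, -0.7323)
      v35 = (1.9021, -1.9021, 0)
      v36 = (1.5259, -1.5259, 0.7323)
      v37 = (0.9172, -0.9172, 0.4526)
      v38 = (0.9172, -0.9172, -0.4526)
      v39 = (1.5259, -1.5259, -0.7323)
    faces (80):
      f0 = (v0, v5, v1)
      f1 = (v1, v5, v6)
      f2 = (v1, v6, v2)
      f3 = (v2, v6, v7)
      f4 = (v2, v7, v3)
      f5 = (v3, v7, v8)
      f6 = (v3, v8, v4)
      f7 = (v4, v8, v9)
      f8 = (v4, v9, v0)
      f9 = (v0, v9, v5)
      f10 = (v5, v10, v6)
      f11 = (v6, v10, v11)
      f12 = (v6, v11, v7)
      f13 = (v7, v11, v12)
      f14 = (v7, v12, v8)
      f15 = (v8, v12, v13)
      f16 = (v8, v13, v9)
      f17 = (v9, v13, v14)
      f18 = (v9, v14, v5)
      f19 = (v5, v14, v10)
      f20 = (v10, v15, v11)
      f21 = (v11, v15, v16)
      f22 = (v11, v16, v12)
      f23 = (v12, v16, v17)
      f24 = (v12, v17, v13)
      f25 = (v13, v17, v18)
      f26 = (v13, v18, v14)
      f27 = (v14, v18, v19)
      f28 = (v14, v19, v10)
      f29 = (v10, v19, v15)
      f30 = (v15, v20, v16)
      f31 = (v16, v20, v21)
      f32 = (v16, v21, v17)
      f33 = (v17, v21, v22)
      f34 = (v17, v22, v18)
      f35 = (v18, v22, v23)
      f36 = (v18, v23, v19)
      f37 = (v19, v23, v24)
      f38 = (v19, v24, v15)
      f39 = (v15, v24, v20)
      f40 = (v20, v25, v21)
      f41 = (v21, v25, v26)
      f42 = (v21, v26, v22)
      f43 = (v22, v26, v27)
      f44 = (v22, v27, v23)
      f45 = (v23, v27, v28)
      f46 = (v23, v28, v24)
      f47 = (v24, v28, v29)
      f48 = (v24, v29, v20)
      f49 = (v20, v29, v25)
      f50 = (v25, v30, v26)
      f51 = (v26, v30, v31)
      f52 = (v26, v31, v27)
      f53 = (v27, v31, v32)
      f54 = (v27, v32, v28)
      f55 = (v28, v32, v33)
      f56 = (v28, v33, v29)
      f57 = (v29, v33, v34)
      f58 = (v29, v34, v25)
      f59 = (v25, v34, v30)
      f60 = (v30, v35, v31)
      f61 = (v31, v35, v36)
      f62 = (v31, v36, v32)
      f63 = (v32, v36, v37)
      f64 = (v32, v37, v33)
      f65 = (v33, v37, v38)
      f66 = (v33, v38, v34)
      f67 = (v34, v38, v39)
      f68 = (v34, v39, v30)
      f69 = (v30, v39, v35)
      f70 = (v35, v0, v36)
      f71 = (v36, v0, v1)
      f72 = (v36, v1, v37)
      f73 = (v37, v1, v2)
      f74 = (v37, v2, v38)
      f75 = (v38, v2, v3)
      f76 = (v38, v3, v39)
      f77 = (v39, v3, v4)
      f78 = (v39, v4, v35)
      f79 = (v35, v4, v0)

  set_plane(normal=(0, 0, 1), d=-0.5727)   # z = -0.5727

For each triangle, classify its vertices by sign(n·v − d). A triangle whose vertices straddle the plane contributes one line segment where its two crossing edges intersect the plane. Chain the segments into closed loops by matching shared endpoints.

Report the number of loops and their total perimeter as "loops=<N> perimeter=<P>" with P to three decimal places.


loops=2 perimeter=24.128

Straddling triangles (32 of 80):
  (v3,v8,v4) [++-] → (1.44994, 0.523365, -0.5727)–(1.66672, 0, -0.5727)  len=0.5665
  (v4,v8,v9) [-+-] → (1.44994, 0.523365, -0.5727)–(1.17857, 1.17857, -0.5727)  len=0.7092
  (v4,v9,v0) [--+] → (1.77961, 1.19334, -0.5727)–(2.27387, 0, -0.5727)  len=1.2916
  (v0,v9,v5) [+-+] → (1.77961, 1.19334, -0.5727)–(1.60789, 1.60789, -0.5727)  len=0.4487
  (v8,v13,v9) [++-] → (0.655204, 1.39534, -0.5727)–(1.17857, 1.17857, -0.5727)  len=0.5665
  (v9,v13,v14) [-+-] → (0.655204, 1.39534, -0.5727)–(0, 1.66672, -0.5727)  len=0.7092
  (v9,v14,v5) [--+] → (0.41455, 2.10215, -0.5727)–(1.60789, 1.60789, -0.5727)  len=1.2916
  (v5,v14,v10) [+-+] → (0.41455, 2.10215, -0.5727)–(0, 2.27387, -0.5727)  len=0.4487
  (v13,v18,v14) [++-] → (-0.523365, 1.44994, -0.5727)–(0, 1.66672, -0.5727)  len=0.5665
  (v14,v18,v19) [-+-] → (-0.523365, 1.44994, -0.5727)–(-1.17857, 1.17857, -0.5727)  len=0.7092
  (v14,v19,v10) [--+] → (-1.19334, 1.77961, -0.5727)–(0, 2.27387, -0.5727)  len=1.2916
  (v10,v19,v15) [+-+] → (-1.19334, 1.77961, -0.5727)–(-1.60789, 1.60789, -0.5727)  len=0.4487
  (v18,v23,v19) [++-] → (-1.39534, 0.655204, -0.5727)–(-1.17857, 1.17857, -0.5727)  len=0.5665
  (v19,v23,v24) [-+-] → (-1.39534, 0.655204, -0.5727)–(-1.66672, 0, -0.5727)  len=0.7092
  (v19,v24,v15) [--+] → (-2.10215, 0.41455, -0.5727)–(-1.60789, 1.60789, -0.5727)  len=1.2916
  (v15,v24,v20) [+-+] → (-2.10215, 0.41455, -0.5727)–(-2.27387, 0, -0.5727)  len=0.4487
  (v23,v28,v24) [++-] → (-1.44994, -0.523365, -0.5727)–(-1.66672, 0, -0.5727)  len=0.5665
  (v24,v28,v29) [-+-] → (-1.44994, -0.523365, -0.5727)–(-1.17857, -1.17857, -0.5727)  len=0.7092
  (v24,v29,v20) [--+] → (-1.77961, -1.19334, -0.5727)–(-2.27387, 0, -0.5727)  len=1.2916
  (v20,v29,v25) [+-+] → (-1.77961, -1.19334, -0.5727)–(-1.60789, -1.60789, -0.5727)  len=0.4487
  (v28,v33,v29) [++-] → (-0.655204, -1.39534, -0.5727)–(-1.17857, -1.17857, -0.5727)  len=0.5665
  (v29,v33,v34) [-+-] → (-0.655204, -1.39534, -0.5727)–(0, -1.66672, -0.5727)  len=0.7092
  (v29,v34,v25) [--+] → (-0.41455, -2.10215, -0.5727)–(-1.60789, -1.60789, -0.5727)  len=1.2916
  (v25,v34,v30) [+-+] → (-0.41455, -2.10215, -0.5727)–(0, -2.27387, -0.5727)  len=0.4487
  (v33,v38,v34) [++-] → (0.523365, -1.44994, -0.5727)–(0, -1.66672, -0.5727)  len=0.5665
  (v34,v38,v39) [-+-] → (0.523365, -1.44994, -0.5727)–(1.17857, -1.17857, -0.5727)  len=0.7092
  (v34,v39,v30) [--+] → (1.19334, -1.77961, -0.5727)–(0, -2.27387, -0.5727)  len=1.2916
  (v30,v39,v35) [+-+] → (1.19334, -1.77961, -0.5727)–(1.60789, -1.60789, -0.5727)  len=0.4487
  (v38,v3,v39) [++-] → (1.39534, -0.655204, -0.5727)–(1.17857, -1.17857, -0.5727)  len=0.5665
  (v39,v3,v4) [-+-] → (1.39534, -0.655204, -0.5727)–(1.66672, 0, -0.5727)  len=0.7092
  (v39,v4,v35) [--+] → (2.10215, -0.41455, -0.5727)–(1.60789, -1.60789, -0.5727)  len=1.2916
  (v35,v4,v0) [+-+] → (2.10215, -0.41455, -0.5727)–(2.27387, 0, -0.5727)  len=0.4487

Chained into 2 loop(s):
  loop 1: 16 segments, perimeter = 10.2053
  loop 2: 16 segments, perimeter = 13.9228
Total perimeter = 24.128


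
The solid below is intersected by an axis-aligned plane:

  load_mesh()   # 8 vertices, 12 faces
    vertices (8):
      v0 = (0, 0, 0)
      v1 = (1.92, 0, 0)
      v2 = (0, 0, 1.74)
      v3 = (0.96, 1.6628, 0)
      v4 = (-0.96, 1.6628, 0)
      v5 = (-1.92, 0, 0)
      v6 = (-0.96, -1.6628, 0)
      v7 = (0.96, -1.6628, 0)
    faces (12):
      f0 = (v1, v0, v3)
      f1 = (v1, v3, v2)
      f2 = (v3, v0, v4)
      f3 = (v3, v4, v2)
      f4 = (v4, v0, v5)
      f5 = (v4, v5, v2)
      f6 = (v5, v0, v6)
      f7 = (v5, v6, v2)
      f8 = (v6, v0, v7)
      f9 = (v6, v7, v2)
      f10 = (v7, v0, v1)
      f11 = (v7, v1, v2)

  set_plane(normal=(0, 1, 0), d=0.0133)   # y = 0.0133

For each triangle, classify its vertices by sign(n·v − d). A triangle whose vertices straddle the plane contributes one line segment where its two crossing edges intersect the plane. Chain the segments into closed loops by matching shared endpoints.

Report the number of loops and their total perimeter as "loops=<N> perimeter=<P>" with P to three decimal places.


loops=1 perimeter=8.981

Straddling triangles (6 of 12):
  (v1,v0,v3) [--+] → (0.00767861, 0.0133, 0)–(1.91232, 0.0133, 0)  len=1.9046
  (v1,v3,v2) [-+-] → (1.91232, 0.0133, 0)–(0.00767861, 0.0133, 1.72608)  len=2.5704
  (v3,v0,v4) [+-+] → (0.00767861, 0.0133, 0)–(-0.00767861, 0.0133, 0)  len=0.0154
  (v3,v4,v2) [++-] → (-0.00767861, 0.0133, 1.72608)–(0.00767861, 0.0133, 1.72608)  len=0.0154
  (v4,v0,v5) [+--] → (-0.00767861, 0.0133, 0)–(-1.91232, 0.0133, 0)  len=1.9046
  (v4,v5,v2) [+--] → (-1.91232, 0.0133, 0)–(-0.00767861, 0.0133, 1.72608)  len=2.5704

Chained into 1 loop(s):
  loop 1: 6 segments, perimeter = 8.9808
Total perimeter = 8.981


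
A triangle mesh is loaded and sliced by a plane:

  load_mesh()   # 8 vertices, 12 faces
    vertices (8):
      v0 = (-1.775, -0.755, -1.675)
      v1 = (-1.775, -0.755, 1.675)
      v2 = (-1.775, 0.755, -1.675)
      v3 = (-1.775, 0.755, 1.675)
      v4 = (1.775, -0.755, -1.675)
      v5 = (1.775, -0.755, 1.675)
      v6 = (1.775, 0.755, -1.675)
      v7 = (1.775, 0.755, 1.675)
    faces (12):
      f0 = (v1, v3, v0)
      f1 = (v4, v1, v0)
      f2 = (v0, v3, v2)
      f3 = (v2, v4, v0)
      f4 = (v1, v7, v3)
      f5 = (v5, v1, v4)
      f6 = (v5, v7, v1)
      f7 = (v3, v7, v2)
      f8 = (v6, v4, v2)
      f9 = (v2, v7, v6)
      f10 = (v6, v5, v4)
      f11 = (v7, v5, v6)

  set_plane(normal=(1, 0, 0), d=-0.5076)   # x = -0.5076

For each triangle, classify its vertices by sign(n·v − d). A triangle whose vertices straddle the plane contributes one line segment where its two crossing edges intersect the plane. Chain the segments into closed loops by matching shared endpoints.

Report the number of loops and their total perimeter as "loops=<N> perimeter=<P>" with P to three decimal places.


loops=1 perimeter=9.720

Straddling triangles (8 of 12):
  (v4,v1,v0) [+--] → (-0.5076, -0.755, 0.479003)–(-0.5076, -0.755, -1.675)  len=2.1540
  (v2,v4,v0) [-+-] → (-0.5076, 0.215909, -1.675)–(-0.5076, -0.755, -1.675)  len=0.9709
  (v1,v7,v3) [-+-] → (-0.5076, -0.215909, 1.675)–(-0.5076, 0.755, 1.675)  len=0.9709
  (v5,v1,v4) [+-+] → (-0.5076, -0.755, 1.675)–(-0.5076, -0.755, 0.479003)  len=1.1960
  (v5,v7,v1) [++-] → (-0.5076, -0.215909, 1.675)–(-0.5076, -0.755, 1.675)  len=0.5391
  (v3,v7,v2) [-+-] → (-0.5076, 0.755, 1.675)–(-0.5076, 0.755, -0.479003)  len=2.1540
  (v6,v4,v2) [++-] → (-0.5076, 0.215909, -1.675)–(-0.5076, 0.755, -1.675)  len=0.5391
  (v2,v7,v6) [-++] → (-0.5076, 0.755, -0.479003)–(-0.5076, 0.755, -1.675)  len=1.1960

Chained into 1 loop(s):
  loop 1: 8 segments, perimeter = 9.7200
Total perimeter = 9.720


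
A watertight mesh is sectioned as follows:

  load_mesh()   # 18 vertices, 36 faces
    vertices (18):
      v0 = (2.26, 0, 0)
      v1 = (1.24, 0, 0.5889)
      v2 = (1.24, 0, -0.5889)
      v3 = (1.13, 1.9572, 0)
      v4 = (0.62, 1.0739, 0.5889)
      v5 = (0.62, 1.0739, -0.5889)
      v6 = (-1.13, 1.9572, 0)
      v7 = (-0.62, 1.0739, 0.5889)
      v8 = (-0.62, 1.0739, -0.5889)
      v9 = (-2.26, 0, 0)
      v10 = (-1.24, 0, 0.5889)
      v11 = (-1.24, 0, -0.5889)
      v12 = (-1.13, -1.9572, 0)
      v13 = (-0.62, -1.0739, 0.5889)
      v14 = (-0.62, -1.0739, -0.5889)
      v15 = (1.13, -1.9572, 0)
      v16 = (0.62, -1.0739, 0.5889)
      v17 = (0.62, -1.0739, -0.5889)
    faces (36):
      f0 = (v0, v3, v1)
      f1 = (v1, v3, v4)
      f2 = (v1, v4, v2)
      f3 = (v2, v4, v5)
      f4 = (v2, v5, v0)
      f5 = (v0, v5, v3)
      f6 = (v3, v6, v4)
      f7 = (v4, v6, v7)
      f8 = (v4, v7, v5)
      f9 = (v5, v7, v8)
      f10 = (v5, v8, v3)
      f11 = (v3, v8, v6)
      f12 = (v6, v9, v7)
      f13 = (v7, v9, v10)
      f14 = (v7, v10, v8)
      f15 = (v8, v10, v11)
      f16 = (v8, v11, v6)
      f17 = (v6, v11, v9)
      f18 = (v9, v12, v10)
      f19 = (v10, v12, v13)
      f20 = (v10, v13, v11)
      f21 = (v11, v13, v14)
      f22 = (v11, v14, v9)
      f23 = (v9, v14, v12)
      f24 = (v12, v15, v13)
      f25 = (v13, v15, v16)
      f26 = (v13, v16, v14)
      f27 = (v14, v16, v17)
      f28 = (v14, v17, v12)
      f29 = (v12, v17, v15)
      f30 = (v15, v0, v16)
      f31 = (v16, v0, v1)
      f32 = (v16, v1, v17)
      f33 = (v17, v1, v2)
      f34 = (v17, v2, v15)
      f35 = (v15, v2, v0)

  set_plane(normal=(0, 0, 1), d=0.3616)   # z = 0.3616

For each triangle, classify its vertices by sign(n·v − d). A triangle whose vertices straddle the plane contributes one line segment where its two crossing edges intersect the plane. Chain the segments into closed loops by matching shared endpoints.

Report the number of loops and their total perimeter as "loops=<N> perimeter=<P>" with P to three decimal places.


Straddling triangles (24 of 36):
  (v0,v3,v1) [--+] → (1.19754, 0.755428, 0.3616)–(1.63369, 0, 0.3616)  len=0.8723
  (v1,v3,v4) [+-+] → (1.19754, 0.755428, 0.3616)–(0.816847, 1.41483, 0.3616)  len=0.7614
  (v1,v4,v2) [++-] → (0.739652, 0.866651, 0.3616)–(1.24, 0, 0.3616)  len=1.0007
  (v2,v4,v5) [-+-] → (0.739652, 0.866651, 0.3616)–(0.62, 1.0739, 0.3616)  len=0.2393
  (v3,v6,v4) [--+] → (-0.0554542, 1.41483, 0.3616)–(0.816847, 1.41483, 0.3616)  len=0.8723
  (v4,v6,v7) [+-+] → (-0.0554542, 1.41483, 0.3616)–(-0.816847, 1.41483, 0.3616)  len=0.7614
  (v4,v7,v5) [++-] → (-0.380696, 1.0739, 0.3616)–(0.62, 1.0739, 0.3616)  len=1.0007
  (v5,v7,v8) [-+-] → (-0.380696, 1.0739, 0.3616)–(-0.62, 1.0739, 0.3616)  len=0.2393
  (v6,v9,v7) [--+] → (-1.253, 0.659403, 0.3616)–(-0.816847, 1.41483, 0.3616)  len=0.8723
  (v7,v9,v10) [+-+] → (-1.253, 0.659403, 0.3616)–(-1.63369, 0, 0.3616)  len=0.7614
  (v7,v10,v8) [++-] → (-1.12035, 0.207249, 0.3616)–(-0.62, 1.0739, 0.3616)  len=1.0007
  (v8,v10,v11) [-+-] → (-1.12035, 0.207249, 0.3616)–(-1.24, 0, 0.3616)  len=0.2393
  (v9,v12,v10) [--+] → (-1.19754, -0.755428, 0.3616)–(-1.63369, 0, 0.3616)  len=0.8723
  (v10,v12,v13) [+-+] → (-1.19754, -0.755428, 0.3616)–(-0.816847, -1.41483, 0.3616)  len=0.7614
  (v10,v13,v11) [++-] → (-0.739652, -0.866651, 0.3616)–(-1.24, 0, 0.3616)  len=1.0007
  (v11,v13,v14) [-+-] → (-0.739652, -0.866651, 0.3616)–(-0.62, -1.0739, 0.3616)  len=0.2393
  (v12,v15,v13) [--+] → (0.0554542, -1.41483, 0.3616)–(-0.816847, -1.41483, 0.3616)  len=0.8723
  (v13,v15,v16) [+-+] → (0.0554542, -1.41483, 0.3616)–(0.816847, -1.41483, 0.3616)  len=0.7614
  (v13,v16,v14) [++-] → (0.380696, -1.0739, 0.3616)–(-0.62, -1.0739, 0.3616)  len=1.0007
  (v14,v16,v17) [-+-] → (0.380696, -1.0739, 0.3616)–(0.62, -1.0739, 0.3616)  len=0.2393
  (v15,v0,v16) [--+] → (1.253, -0.659403, 0.3616)–(0.816847, -1.41483, 0.3616)  len=0.8723
  (v16,v0,v1) [+-+] → (1.253, -0.659403, 0.3616)–(1.63369, 0, 0.3616)  len=0.7614
  (v16,v1,v17) [++-] → (1.12035, -0.207249, 0.3616)–(0.62, -1.0739, 0.3616)  len=1.0007
  (v17,v1,v2) [-+-] → (1.12035, -0.207249, 0.3616)–(1.24, 0, 0.3616)  len=0.2393

Chained into 2 loop(s):
  loop 1: 12 segments, perimeter = 9.8022
  loop 2: 12 segments, perimeter = 7.4401
Total perimeter = 17.242

loops=2 perimeter=17.242


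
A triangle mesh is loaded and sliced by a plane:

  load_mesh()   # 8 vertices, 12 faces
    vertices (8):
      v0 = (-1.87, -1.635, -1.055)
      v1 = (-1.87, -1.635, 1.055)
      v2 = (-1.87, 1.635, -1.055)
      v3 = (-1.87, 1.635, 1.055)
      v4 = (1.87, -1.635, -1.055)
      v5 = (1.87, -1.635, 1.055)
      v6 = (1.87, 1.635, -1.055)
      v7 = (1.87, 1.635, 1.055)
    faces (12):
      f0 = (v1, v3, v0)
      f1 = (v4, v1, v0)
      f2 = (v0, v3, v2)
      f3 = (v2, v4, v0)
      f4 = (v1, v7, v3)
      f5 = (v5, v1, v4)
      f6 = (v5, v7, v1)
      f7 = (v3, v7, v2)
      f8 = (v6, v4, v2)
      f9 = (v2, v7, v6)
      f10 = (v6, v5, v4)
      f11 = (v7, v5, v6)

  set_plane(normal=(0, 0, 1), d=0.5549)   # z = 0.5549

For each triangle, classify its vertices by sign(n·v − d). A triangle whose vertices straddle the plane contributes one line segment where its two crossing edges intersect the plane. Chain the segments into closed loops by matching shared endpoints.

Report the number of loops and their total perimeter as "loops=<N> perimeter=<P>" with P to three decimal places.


loops=1 perimeter=14.020

Straddling triangles (8 of 12):
  (v1,v3,v0) [++-] → (-1.87, 0.859964, 0.5549)–(-1.87, -1.635, 0.5549)  len=2.4950
  (v4,v1,v0) [-+-] → (-0.983567, -1.635, 0.5549)–(-1.87, -1.635, 0.5549)  len=0.8864
  (v0,v3,v2) [-+-] → (-1.87, 0.859964, 0.5549)–(-1.87, 1.635, 0.5549)  len=0.7750
  (v5,v1,v4) [++-] → (-0.983567, -1.635, 0.5549)–(1.87, -1.635, 0.5549)  len=2.8536
  (v3,v7,v2) [++-] → (0.983567, 1.635, 0.5549)–(-1.87, 1.635, 0.5549)  len=2.8536
  (v2,v7,v6) [-+-] → (0.983567, 1.635, 0.5549)–(1.87, 1.635, 0.5549)  len=0.8864
  (v6,v5,v4) [-+-] → (1.87, -0.859964, 0.5549)–(1.87, -1.635, 0.5549)  len=0.7750
  (v7,v5,v6) [++-] → (1.87, -0.859964, 0.5549)–(1.87, 1.635, 0.5549)  len=2.4950

Chained into 1 loop(s):
  loop 1: 8 segments, perimeter = 14.0200
Total perimeter = 14.020


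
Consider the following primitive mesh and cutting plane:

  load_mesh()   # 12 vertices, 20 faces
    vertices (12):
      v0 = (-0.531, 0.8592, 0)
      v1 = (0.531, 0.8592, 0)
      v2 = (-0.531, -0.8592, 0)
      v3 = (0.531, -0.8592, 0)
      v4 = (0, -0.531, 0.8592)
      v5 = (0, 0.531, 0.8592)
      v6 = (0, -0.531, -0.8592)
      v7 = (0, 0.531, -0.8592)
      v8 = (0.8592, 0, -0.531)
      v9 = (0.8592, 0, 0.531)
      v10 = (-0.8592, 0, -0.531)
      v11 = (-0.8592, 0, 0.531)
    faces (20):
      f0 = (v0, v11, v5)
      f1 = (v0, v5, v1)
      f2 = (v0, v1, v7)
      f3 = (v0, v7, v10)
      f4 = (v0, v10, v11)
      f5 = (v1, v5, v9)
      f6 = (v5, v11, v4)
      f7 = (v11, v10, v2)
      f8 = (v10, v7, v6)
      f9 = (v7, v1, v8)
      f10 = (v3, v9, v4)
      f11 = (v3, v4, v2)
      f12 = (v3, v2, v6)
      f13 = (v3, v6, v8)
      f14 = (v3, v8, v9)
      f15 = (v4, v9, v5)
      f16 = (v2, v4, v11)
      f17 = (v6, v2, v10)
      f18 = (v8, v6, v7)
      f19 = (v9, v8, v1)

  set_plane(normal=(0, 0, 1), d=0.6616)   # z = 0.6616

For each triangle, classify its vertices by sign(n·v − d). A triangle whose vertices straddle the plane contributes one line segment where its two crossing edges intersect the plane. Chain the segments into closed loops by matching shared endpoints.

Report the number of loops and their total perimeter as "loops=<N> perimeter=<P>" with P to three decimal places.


Straddling triangles (8 of 20):
  (v0,v11,v5) [--+] → (-0.5173, 0.2113, 0.6616)–(-0.12212, 0.60648, 0.6616)  len=0.5589
  (v0,v5,v1) [-+-] → (-0.12212, 0.60648, 0.6616)–(0.12212, 0.60648, 0.6616)  len=0.2442
  (v1,v5,v9) [-+-] → (0.12212, 0.60648, 0.6616)–(0.5173, 0.2113, 0.6616)  len=0.5589
  (v5,v11,v4) [+-+] → (-0.5173, 0.2113, 0.6616)–(-0.5173, -0.2113, 0.6616)  len=0.4226
  (v3,v9,v4) [--+] → (0.5173, -0.2113, 0.6616)–(0.12212, -0.60648, 0.6616)  len=0.5589
  (v3,v4,v2) [-+-] → (0.12212, -0.60648, 0.6616)–(-0.12212, -0.60648, 0.6616)  len=0.2442
  (v4,v9,v5) [+-+] → (0.5173, -0.2113, 0.6616)–(0.5173, 0.2113, 0.6616)  len=0.4226
  (v2,v4,v11) [-+-] → (-0.12212, -0.60648, 0.6616)–(-0.5173, -0.2113, 0.6616)  len=0.5589

Chained into 1 loop(s):
  loop 1: 8 segments, perimeter = 3.5692
Total perimeter = 3.569

loops=1 perimeter=3.569


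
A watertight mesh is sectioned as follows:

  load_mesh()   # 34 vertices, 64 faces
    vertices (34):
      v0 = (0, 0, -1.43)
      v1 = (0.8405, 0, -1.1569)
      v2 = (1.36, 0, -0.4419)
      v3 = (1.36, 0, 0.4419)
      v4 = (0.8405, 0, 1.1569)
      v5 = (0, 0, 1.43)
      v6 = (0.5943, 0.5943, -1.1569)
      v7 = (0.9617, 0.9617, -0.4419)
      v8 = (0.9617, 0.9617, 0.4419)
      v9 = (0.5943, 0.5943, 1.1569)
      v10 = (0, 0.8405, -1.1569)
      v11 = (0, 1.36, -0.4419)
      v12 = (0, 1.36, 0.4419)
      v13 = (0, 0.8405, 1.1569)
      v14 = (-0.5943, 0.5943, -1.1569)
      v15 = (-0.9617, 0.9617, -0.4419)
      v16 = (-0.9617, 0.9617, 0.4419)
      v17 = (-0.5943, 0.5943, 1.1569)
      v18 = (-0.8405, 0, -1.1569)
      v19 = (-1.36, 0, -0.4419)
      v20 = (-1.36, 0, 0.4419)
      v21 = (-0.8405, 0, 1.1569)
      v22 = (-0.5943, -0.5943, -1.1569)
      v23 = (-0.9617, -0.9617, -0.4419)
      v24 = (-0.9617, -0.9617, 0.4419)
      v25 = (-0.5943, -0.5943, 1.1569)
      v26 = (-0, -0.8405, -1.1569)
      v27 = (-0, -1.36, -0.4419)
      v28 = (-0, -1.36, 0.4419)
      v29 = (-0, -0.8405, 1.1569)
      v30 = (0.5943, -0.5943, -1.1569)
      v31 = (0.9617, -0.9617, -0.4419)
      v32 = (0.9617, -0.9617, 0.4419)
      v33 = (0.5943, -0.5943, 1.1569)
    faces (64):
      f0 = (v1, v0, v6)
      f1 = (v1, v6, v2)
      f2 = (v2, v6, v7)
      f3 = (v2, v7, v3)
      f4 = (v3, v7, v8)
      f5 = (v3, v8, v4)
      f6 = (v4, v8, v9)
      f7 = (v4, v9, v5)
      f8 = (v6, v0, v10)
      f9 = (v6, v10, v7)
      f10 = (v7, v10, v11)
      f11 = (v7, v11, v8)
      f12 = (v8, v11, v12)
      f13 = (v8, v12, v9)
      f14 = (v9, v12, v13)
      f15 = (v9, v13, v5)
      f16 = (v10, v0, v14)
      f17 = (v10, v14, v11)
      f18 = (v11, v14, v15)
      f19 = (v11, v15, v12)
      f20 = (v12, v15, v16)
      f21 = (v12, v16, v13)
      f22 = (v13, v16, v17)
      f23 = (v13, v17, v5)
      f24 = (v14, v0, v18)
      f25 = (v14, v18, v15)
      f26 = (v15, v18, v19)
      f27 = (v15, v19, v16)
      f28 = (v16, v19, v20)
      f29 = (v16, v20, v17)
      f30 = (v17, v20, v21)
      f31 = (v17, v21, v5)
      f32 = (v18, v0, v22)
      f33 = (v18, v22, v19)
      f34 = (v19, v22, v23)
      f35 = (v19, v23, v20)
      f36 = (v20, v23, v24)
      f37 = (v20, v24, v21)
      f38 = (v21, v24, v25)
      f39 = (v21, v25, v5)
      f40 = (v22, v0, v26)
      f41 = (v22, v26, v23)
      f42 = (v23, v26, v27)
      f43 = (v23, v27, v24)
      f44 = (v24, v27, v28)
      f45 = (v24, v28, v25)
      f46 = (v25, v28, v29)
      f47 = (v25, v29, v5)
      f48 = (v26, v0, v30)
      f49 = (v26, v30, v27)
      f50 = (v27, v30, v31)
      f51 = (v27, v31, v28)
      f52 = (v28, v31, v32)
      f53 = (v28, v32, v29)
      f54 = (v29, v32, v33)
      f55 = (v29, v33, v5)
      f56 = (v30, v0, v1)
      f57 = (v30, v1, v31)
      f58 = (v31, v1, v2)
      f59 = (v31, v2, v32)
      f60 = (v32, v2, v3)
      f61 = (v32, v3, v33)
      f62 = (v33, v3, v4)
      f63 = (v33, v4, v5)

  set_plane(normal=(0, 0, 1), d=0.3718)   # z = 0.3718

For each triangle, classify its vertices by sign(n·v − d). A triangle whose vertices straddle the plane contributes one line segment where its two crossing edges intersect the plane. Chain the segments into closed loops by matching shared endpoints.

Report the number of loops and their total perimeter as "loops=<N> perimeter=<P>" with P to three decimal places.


loops=1 perimeter=8.327

Straddling triangles (16 of 64):
  (v2,v7,v3) [--+] → (1.32841, 0.0762788, 0.3718)–(1.36, 0, 0.3718)  len=0.0826
  (v3,v7,v8) [+-+] → (1.32841, 0.0762788, 0.3718)–(0.9617, 0.9617, 0.3718)  len=0.9584
  (v7,v11,v8) [--+] → (0.885421, 0.993292, 0.3718)–(0.9617, 0.9617, 0.3718)  len=0.0826
  (v8,v11,v12) [+-+] → (0.885421, 0.993292, 0.3718)–(0, 1.36, 0.3718)  len=0.9584
  (v11,v15,v12) [--+] → (-0.0762788, 1.32841, 0.3718)–(0, 1.36, 0.3718)  len=0.0826
  (v12,v15,v16) [+-+] → (-0.0762788, 1.32841, 0.3718)–(-0.9617, 0.9617, 0.3718)  len=0.9584
  (v15,v19,v16) [--+] → (-0.993292, 0.885421, 0.3718)–(-0.9617, 0.9617, 0.3718)  len=0.0826
  (v16,v19,v20) [+-+] → (-0.993292, 0.885421, 0.3718)–(-1.36, 0, 0.3718)  len=0.9584
  (v19,v23,v20) [--+] → (-1.32841, -0.0762788, 0.3718)–(-1.36, 0, 0.3718)  len=0.0826
  (v20,v23,v24) [+-+] → (-1.32841, -0.0762788, 0.3718)–(-0.9617, -0.9617, 0.3718)  len=0.9584
  (v23,v27,v24) [--+] → (-0.885421, -0.993292, 0.3718)–(-0.9617, -0.9617, 0.3718)  len=0.0826
  (v24,v27,v28) [+-+] → (-0.885421, -0.993292, 0.3718)–(0, -1.36, 0.3718)  len=0.9584
  (v27,v31,v28) [--+] → (0.0762788, -1.32841, 0.3718)–(0, -1.36, 0.3718)  len=0.0826
  (v28,v31,v32) [+-+] → (0.0762788, -1.32841, 0.3718)–(0.9617, -0.9617, 0.3718)  len=0.9584
  (v31,v2,v32) [--+] → (0.993292, -0.885421, 0.3718)–(0.9617, -0.9617, 0.3718)  len=0.0826
  (v32,v2,v3) [+-+] → (0.993292, -0.885421, 0.3718)–(1.36, 0, 0.3718)  len=0.9584

Chained into 1 loop(s):
  loop 1: 16 segments, perimeter = 8.3273
Total perimeter = 8.327
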